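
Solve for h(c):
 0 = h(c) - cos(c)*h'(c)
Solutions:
 h(c) = C1*sqrt(sin(c) + 1)/sqrt(sin(c) - 1)


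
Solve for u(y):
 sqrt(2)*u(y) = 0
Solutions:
 u(y) = 0


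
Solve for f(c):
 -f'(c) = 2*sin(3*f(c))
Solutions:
 f(c) = -acos((-C1 - exp(12*c))/(C1 - exp(12*c)))/3 + 2*pi/3
 f(c) = acos((-C1 - exp(12*c))/(C1 - exp(12*c)))/3


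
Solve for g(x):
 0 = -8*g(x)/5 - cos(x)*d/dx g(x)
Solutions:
 g(x) = C1*(sin(x) - 1)^(4/5)/(sin(x) + 1)^(4/5)


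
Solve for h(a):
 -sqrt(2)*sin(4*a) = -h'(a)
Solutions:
 h(a) = C1 - sqrt(2)*cos(4*a)/4


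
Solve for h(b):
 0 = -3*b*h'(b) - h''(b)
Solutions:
 h(b) = C1 + C2*erf(sqrt(6)*b/2)


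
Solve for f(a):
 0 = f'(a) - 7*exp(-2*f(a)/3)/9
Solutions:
 f(a) = 3*log(-sqrt(C1 + 7*a)) - 6*log(3) + 3*log(6)/2
 f(a) = 3*log(C1 + 7*a)/2 - 6*log(3) + 3*log(6)/2


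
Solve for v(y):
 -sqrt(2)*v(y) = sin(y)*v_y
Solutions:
 v(y) = C1*(cos(y) + 1)^(sqrt(2)/2)/(cos(y) - 1)^(sqrt(2)/2)


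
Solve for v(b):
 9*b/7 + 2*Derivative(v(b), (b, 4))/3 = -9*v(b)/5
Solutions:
 v(b) = -5*b/7 + (C1*sin(15^(3/4)*2^(1/4)*b/10) + C2*cos(15^(3/4)*2^(1/4)*b/10))*exp(-15^(3/4)*2^(1/4)*b/10) + (C3*sin(15^(3/4)*2^(1/4)*b/10) + C4*cos(15^(3/4)*2^(1/4)*b/10))*exp(15^(3/4)*2^(1/4)*b/10)


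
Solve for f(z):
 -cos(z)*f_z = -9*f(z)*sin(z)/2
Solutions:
 f(z) = C1/cos(z)^(9/2)


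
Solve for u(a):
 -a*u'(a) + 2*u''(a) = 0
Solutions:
 u(a) = C1 + C2*erfi(a/2)


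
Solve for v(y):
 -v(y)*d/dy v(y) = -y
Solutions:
 v(y) = -sqrt(C1 + y^2)
 v(y) = sqrt(C1 + y^2)


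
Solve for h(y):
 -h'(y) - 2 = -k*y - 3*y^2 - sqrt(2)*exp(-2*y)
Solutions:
 h(y) = C1 + k*y^2/2 + y^3 - 2*y - sqrt(2)*exp(-2*y)/2


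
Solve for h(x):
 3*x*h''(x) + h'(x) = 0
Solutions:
 h(x) = C1 + C2*x^(2/3)


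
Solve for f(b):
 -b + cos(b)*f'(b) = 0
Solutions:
 f(b) = C1 + Integral(b/cos(b), b)


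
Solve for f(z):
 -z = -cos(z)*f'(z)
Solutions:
 f(z) = C1 + Integral(z/cos(z), z)


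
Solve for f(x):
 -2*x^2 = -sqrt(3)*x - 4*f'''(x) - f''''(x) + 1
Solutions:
 f(x) = C1 + C2*x + C3*x^2 + C4*exp(-4*x) + x^5/120 + x^4*(-sqrt(3) - 1)/96 + x^3*(sqrt(3) + 5)/96


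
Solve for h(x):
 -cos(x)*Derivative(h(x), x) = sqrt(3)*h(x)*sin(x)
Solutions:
 h(x) = C1*cos(x)^(sqrt(3))


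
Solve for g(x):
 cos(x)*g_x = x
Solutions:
 g(x) = C1 + Integral(x/cos(x), x)


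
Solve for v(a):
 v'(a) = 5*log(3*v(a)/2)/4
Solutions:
 4*Integral(1/(-log(_y) - log(3) + log(2)), (_y, v(a)))/5 = C1 - a


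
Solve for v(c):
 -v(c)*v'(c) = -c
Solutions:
 v(c) = -sqrt(C1 + c^2)
 v(c) = sqrt(C1 + c^2)


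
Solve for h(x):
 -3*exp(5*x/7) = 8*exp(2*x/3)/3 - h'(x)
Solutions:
 h(x) = C1 + 21*exp(5*x/7)/5 + 4*exp(2*x/3)


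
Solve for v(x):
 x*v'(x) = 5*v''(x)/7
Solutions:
 v(x) = C1 + C2*erfi(sqrt(70)*x/10)


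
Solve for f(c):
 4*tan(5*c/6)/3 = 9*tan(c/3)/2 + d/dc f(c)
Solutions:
 f(c) = C1 + 27*log(cos(c/3))/2 - 8*log(cos(5*c/6))/5


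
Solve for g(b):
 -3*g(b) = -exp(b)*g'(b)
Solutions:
 g(b) = C1*exp(-3*exp(-b))


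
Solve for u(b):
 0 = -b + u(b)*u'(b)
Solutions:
 u(b) = -sqrt(C1 + b^2)
 u(b) = sqrt(C1 + b^2)


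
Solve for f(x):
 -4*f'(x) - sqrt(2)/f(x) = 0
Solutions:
 f(x) = -sqrt(C1 - 2*sqrt(2)*x)/2
 f(x) = sqrt(C1 - 2*sqrt(2)*x)/2


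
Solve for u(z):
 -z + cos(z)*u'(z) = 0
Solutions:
 u(z) = C1 + Integral(z/cos(z), z)


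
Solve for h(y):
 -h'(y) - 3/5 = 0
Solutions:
 h(y) = C1 - 3*y/5


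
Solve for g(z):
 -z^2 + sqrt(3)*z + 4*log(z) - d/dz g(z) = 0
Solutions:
 g(z) = C1 - z^3/3 + sqrt(3)*z^2/2 + 4*z*log(z) - 4*z


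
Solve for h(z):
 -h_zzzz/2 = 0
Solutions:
 h(z) = C1 + C2*z + C3*z^2 + C4*z^3


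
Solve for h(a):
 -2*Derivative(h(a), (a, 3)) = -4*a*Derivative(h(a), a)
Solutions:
 h(a) = C1 + Integral(C2*airyai(2^(1/3)*a) + C3*airybi(2^(1/3)*a), a)


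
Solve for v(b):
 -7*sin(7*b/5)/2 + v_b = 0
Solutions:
 v(b) = C1 - 5*cos(7*b/5)/2


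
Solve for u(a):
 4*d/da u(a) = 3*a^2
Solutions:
 u(a) = C1 + a^3/4


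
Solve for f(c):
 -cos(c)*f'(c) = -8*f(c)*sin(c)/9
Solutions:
 f(c) = C1/cos(c)^(8/9)


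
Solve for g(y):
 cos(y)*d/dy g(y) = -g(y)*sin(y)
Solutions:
 g(y) = C1*cos(y)


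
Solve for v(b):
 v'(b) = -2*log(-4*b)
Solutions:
 v(b) = C1 - 2*b*log(-b) + 2*b*(1 - 2*log(2))


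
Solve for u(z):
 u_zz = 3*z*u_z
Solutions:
 u(z) = C1 + C2*erfi(sqrt(6)*z/2)


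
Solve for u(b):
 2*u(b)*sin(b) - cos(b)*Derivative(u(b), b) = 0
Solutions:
 u(b) = C1/cos(b)^2


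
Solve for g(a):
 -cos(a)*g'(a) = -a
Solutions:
 g(a) = C1 + Integral(a/cos(a), a)


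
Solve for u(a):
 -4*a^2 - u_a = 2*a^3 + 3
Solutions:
 u(a) = C1 - a^4/2 - 4*a^3/3 - 3*a


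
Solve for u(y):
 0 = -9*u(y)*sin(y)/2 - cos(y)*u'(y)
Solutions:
 u(y) = C1*cos(y)^(9/2)


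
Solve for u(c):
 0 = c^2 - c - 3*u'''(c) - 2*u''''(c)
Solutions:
 u(c) = C1 + C2*c + C3*c^2 + C4*exp(-3*c/2) + c^5/180 - 7*c^4/216 + 7*c^3/81


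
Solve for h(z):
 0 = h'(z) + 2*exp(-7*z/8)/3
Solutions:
 h(z) = C1 + 16*exp(-7*z/8)/21


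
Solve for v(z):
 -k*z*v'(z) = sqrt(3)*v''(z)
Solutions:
 v(z) = Piecewise((-sqrt(2)*3^(1/4)*sqrt(pi)*C1*erf(sqrt(2)*3^(3/4)*sqrt(k)*z/6)/(2*sqrt(k)) - C2, (k > 0) | (k < 0)), (-C1*z - C2, True))


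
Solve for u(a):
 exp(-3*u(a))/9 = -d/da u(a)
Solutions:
 u(a) = log(C1 - a/3)/3
 u(a) = log((-1 - sqrt(3)*I)*(C1 - a/3)^(1/3)/2)
 u(a) = log((-1 + sqrt(3)*I)*(C1 - a/3)^(1/3)/2)


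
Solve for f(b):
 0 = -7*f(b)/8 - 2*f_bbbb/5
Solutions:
 f(b) = (C1*sin(sqrt(2)*35^(1/4)*b/4) + C2*cos(sqrt(2)*35^(1/4)*b/4))*exp(-sqrt(2)*35^(1/4)*b/4) + (C3*sin(sqrt(2)*35^(1/4)*b/4) + C4*cos(sqrt(2)*35^(1/4)*b/4))*exp(sqrt(2)*35^(1/4)*b/4)


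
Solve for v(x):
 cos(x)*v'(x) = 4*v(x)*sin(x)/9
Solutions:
 v(x) = C1/cos(x)^(4/9)


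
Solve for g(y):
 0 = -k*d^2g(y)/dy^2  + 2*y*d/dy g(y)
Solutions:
 g(y) = C1 + C2*erf(y*sqrt(-1/k))/sqrt(-1/k)


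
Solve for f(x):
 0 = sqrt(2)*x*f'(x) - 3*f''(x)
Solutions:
 f(x) = C1 + C2*erfi(2^(3/4)*sqrt(3)*x/6)


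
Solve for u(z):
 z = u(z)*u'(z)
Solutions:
 u(z) = -sqrt(C1 + z^2)
 u(z) = sqrt(C1 + z^2)


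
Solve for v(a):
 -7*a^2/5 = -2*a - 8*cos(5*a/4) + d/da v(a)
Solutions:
 v(a) = C1 - 7*a^3/15 + a^2 + 32*sin(5*a/4)/5


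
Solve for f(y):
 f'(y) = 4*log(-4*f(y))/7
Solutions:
 -7*Integral(1/(log(-_y) + 2*log(2)), (_y, f(y)))/4 = C1 - y


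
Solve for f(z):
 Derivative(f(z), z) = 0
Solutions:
 f(z) = C1


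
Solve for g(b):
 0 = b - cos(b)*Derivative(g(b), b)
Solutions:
 g(b) = C1 + Integral(b/cos(b), b)


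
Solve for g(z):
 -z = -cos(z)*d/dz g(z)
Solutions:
 g(z) = C1 + Integral(z/cos(z), z)


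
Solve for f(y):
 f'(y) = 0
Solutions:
 f(y) = C1


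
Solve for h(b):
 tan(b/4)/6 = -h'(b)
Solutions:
 h(b) = C1 + 2*log(cos(b/4))/3


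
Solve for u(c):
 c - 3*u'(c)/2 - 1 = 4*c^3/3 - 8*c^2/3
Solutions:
 u(c) = C1 - 2*c^4/9 + 16*c^3/27 + c^2/3 - 2*c/3


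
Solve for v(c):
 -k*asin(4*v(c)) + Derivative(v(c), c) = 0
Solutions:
 Integral(1/asin(4*_y), (_y, v(c))) = C1 + c*k


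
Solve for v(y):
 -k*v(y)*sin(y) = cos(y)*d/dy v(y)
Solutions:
 v(y) = C1*exp(k*log(cos(y)))


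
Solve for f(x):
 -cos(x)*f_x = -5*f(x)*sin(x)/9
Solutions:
 f(x) = C1/cos(x)^(5/9)


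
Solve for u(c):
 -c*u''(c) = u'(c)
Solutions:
 u(c) = C1 + C2*log(c)


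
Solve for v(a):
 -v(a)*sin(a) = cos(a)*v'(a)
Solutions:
 v(a) = C1*cos(a)


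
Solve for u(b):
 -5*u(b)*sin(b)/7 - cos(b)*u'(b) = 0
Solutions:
 u(b) = C1*cos(b)^(5/7)


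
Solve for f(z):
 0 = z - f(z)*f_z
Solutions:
 f(z) = -sqrt(C1 + z^2)
 f(z) = sqrt(C1 + z^2)


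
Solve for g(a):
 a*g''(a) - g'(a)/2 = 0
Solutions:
 g(a) = C1 + C2*a^(3/2)


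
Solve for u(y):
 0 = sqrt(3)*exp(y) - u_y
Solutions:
 u(y) = C1 + sqrt(3)*exp(y)


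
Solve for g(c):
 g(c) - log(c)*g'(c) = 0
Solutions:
 g(c) = C1*exp(li(c))


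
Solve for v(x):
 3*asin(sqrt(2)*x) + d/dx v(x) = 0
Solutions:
 v(x) = C1 - 3*x*asin(sqrt(2)*x) - 3*sqrt(2)*sqrt(1 - 2*x^2)/2


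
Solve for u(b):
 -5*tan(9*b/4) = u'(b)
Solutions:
 u(b) = C1 + 20*log(cos(9*b/4))/9


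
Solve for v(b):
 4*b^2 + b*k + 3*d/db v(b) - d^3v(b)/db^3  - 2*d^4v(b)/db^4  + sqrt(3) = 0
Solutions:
 v(b) = C1 + C4*exp(b) - 4*b^3/9 - b^2*k/6 - 8*b/9 - sqrt(3)*b/3 + (C2*sin(sqrt(15)*b/4) + C3*cos(sqrt(15)*b/4))*exp(-3*b/4)


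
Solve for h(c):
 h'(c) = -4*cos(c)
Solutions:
 h(c) = C1 - 4*sin(c)


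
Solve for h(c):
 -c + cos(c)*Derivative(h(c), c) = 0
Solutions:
 h(c) = C1 + Integral(c/cos(c), c)


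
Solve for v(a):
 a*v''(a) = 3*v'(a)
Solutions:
 v(a) = C1 + C2*a^4


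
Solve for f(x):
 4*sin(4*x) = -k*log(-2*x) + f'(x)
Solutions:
 f(x) = C1 + k*x*(log(-x) - 1) + k*x*log(2) - cos(4*x)


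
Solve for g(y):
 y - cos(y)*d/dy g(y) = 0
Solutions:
 g(y) = C1 + Integral(y/cos(y), y)


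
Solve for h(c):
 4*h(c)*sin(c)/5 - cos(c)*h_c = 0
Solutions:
 h(c) = C1/cos(c)^(4/5)


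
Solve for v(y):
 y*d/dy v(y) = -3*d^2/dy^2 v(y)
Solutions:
 v(y) = C1 + C2*erf(sqrt(6)*y/6)


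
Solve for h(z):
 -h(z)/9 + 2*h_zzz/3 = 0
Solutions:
 h(z) = C3*exp(6^(2/3)*z/6) + (C1*sin(2^(2/3)*3^(1/6)*z/4) + C2*cos(2^(2/3)*3^(1/6)*z/4))*exp(-6^(2/3)*z/12)


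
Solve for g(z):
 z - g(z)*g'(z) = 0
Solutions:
 g(z) = -sqrt(C1 + z^2)
 g(z) = sqrt(C1 + z^2)


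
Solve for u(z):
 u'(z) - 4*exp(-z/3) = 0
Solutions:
 u(z) = C1 - 12*exp(-z/3)


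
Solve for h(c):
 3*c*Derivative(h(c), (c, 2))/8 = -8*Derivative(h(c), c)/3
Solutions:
 h(c) = C1 + C2/c^(55/9)


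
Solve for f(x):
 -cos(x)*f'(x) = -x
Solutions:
 f(x) = C1 + Integral(x/cos(x), x)


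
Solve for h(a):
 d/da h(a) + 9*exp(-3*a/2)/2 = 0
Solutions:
 h(a) = C1 + 3*exp(-3*a/2)


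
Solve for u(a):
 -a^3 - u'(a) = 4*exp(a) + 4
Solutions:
 u(a) = C1 - a^4/4 - 4*a - 4*exp(a)


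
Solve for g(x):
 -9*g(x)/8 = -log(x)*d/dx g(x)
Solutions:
 g(x) = C1*exp(9*li(x)/8)


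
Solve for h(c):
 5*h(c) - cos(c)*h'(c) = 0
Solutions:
 h(c) = C1*sqrt(sin(c) + 1)*(sin(c)^2 + 2*sin(c) + 1)/(sqrt(sin(c) - 1)*(sin(c)^2 - 2*sin(c) + 1))


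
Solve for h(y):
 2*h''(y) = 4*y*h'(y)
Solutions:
 h(y) = C1 + C2*erfi(y)


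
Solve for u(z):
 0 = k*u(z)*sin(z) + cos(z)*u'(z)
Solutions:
 u(z) = C1*exp(k*log(cos(z)))


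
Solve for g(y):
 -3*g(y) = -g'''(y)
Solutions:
 g(y) = C3*exp(3^(1/3)*y) + (C1*sin(3^(5/6)*y/2) + C2*cos(3^(5/6)*y/2))*exp(-3^(1/3)*y/2)


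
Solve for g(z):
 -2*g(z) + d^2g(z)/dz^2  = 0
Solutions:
 g(z) = C1*exp(-sqrt(2)*z) + C2*exp(sqrt(2)*z)


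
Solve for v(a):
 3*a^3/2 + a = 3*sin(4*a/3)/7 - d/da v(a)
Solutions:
 v(a) = C1 - 3*a^4/8 - a^2/2 - 9*cos(4*a/3)/28


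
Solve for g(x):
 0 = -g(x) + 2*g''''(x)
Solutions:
 g(x) = C1*exp(-2^(3/4)*x/2) + C2*exp(2^(3/4)*x/2) + C3*sin(2^(3/4)*x/2) + C4*cos(2^(3/4)*x/2)


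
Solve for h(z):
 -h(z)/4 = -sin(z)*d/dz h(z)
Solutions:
 h(z) = C1*(cos(z) - 1)^(1/8)/(cos(z) + 1)^(1/8)


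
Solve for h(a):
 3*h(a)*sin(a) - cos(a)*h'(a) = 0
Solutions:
 h(a) = C1/cos(a)^3


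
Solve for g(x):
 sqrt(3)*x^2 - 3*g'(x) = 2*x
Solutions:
 g(x) = C1 + sqrt(3)*x^3/9 - x^2/3


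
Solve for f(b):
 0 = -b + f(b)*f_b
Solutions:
 f(b) = -sqrt(C1 + b^2)
 f(b) = sqrt(C1 + b^2)


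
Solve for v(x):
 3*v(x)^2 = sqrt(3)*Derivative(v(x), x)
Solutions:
 v(x) = -1/(C1 + sqrt(3)*x)


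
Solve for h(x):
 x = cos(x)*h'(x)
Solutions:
 h(x) = C1 + Integral(x/cos(x), x)


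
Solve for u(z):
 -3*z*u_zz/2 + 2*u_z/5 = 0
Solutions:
 u(z) = C1 + C2*z^(19/15)


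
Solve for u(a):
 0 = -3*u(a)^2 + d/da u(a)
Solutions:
 u(a) = -1/(C1 + 3*a)


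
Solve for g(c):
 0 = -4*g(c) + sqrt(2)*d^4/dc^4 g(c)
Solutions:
 g(c) = C1*exp(-2^(3/8)*c) + C2*exp(2^(3/8)*c) + C3*sin(2^(3/8)*c) + C4*cos(2^(3/8)*c)


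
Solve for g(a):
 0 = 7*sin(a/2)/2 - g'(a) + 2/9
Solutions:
 g(a) = C1 + 2*a/9 - 7*cos(a/2)


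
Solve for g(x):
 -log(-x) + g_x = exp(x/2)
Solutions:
 g(x) = C1 + x*log(-x) - x + 2*exp(x/2)


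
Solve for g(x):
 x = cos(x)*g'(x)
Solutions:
 g(x) = C1 + Integral(x/cos(x), x)


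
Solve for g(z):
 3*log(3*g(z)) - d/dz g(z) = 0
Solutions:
 -Integral(1/(log(_y) + log(3)), (_y, g(z)))/3 = C1 - z


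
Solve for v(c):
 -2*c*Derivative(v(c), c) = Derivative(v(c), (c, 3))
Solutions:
 v(c) = C1 + Integral(C2*airyai(-2^(1/3)*c) + C3*airybi(-2^(1/3)*c), c)


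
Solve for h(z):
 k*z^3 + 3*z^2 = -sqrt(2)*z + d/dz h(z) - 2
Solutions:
 h(z) = C1 + k*z^4/4 + z^3 + sqrt(2)*z^2/2 + 2*z


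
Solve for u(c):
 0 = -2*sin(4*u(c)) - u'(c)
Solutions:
 u(c) = -acos((-C1 - exp(16*c))/(C1 - exp(16*c)))/4 + pi/2
 u(c) = acos((-C1 - exp(16*c))/(C1 - exp(16*c)))/4


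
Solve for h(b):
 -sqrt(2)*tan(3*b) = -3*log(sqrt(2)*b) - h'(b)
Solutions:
 h(b) = C1 - 3*b*log(b) - 3*b*log(2)/2 + 3*b - sqrt(2)*log(cos(3*b))/3


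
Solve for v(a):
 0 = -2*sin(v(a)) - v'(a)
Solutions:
 v(a) = -acos((-C1 - exp(4*a))/(C1 - exp(4*a))) + 2*pi
 v(a) = acos((-C1 - exp(4*a))/(C1 - exp(4*a)))


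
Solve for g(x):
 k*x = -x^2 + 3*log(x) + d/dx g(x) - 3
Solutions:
 g(x) = C1 + k*x^2/2 + x^3/3 - 3*x*log(x) + 6*x


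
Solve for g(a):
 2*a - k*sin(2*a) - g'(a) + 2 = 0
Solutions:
 g(a) = C1 + a^2 + 2*a + k*cos(2*a)/2


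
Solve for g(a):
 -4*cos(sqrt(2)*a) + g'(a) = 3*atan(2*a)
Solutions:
 g(a) = C1 + 3*a*atan(2*a) - 3*log(4*a^2 + 1)/4 + 2*sqrt(2)*sin(sqrt(2)*a)


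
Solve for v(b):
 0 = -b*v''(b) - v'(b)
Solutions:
 v(b) = C1 + C2*log(b)


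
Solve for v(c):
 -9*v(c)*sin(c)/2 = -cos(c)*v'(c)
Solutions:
 v(c) = C1/cos(c)^(9/2)


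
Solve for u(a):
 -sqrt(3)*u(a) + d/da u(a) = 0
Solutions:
 u(a) = C1*exp(sqrt(3)*a)


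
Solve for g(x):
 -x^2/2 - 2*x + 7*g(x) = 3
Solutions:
 g(x) = x^2/14 + 2*x/7 + 3/7


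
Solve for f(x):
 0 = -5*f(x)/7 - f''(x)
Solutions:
 f(x) = C1*sin(sqrt(35)*x/7) + C2*cos(sqrt(35)*x/7)


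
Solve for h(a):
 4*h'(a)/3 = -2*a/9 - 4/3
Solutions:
 h(a) = C1 - a^2/12 - a


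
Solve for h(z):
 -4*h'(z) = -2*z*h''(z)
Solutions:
 h(z) = C1 + C2*z^3


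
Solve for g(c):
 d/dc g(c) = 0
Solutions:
 g(c) = C1


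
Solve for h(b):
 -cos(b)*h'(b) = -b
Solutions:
 h(b) = C1 + Integral(b/cos(b), b)


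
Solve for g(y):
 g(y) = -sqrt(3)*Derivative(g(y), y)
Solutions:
 g(y) = C1*exp(-sqrt(3)*y/3)


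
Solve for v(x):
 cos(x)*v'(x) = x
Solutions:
 v(x) = C1 + Integral(x/cos(x), x)


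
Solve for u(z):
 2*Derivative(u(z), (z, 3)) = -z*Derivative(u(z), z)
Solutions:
 u(z) = C1 + Integral(C2*airyai(-2^(2/3)*z/2) + C3*airybi(-2^(2/3)*z/2), z)


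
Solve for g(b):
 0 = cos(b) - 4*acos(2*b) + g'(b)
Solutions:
 g(b) = C1 + 4*b*acos(2*b) - 2*sqrt(1 - 4*b^2) - sin(b)


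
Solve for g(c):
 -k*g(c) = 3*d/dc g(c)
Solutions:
 g(c) = C1*exp(-c*k/3)


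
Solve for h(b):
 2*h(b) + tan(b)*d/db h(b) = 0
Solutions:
 h(b) = C1/sin(b)^2


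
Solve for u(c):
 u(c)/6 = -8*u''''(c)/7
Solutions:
 u(c) = (C1*sin(sqrt(2)*3^(3/4)*7^(1/4)*c/12) + C2*cos(sqrt(2)*3^(3/4)*7^(1/4)*c/12))*exp(-sqrt(2)*3^(3/4)*7^(1/4)*c/12) + (C3*sin(sqrt(2)*3^(3/4)*7^(1/4)*c/12) + C4*cos(sqrt(2)*3^(3/4)*7^(1/4)*c/12))*exp(sqrt(2)*3^(3/4)*7^(1/4)*c/12)


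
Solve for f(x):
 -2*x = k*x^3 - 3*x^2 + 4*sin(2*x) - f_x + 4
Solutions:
 f(x) = C1 + k*x^4/4 - x^3 + x^2 + 4*x - 2*cos(2*x)


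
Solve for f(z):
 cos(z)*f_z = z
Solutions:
 f(z) = C1 + Integral(z/cos(z), z)


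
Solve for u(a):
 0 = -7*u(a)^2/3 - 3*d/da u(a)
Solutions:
 u(a) = 9/(C1 + 7*a)


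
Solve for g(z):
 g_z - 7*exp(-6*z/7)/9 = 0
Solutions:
 g(z) = C1 - 49*exp(-6*z/7)/54


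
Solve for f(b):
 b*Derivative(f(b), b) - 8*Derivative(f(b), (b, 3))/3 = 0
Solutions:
 f(b) = C1 + Integral(C2*airyai(3^(1/3)*b/2) + C3*airybi(3^(1/3)*b/2), b)


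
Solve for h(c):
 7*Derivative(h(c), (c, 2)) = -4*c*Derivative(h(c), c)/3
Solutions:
 h(c) = C1 + C2*erf(sqrt(42)*c/21)


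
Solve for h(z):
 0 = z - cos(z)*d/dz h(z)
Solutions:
 h(z) = C1 + Integral(z/cos(z), z)


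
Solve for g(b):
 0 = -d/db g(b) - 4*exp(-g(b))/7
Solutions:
 g(b) = log(C1 - 4*b/7)


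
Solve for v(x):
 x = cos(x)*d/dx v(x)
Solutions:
 v(x) = C1 + Integral(x/cos(x), x)


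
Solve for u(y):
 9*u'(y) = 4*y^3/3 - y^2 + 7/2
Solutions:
 u(y) = C1 + y^4/27 - y^3/27 + 7*y/18


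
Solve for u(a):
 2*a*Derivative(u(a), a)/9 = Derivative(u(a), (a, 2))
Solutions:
 u(a) = C1 + C2*erfi(a/3)


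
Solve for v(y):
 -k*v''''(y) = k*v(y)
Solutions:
 v(y) = (C1*sin(sqrt(2)*y/2) + C2*cos(sqrt(2)*y/2))*exp(-sqrt(2)*y/2) + (C3*sin(sqrt(2)*y/2) + C4*cos(sqrt(2)*y/2))*exp(sqrt(2)*y/2)


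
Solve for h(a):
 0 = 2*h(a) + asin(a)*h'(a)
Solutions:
 h(a) = C1*exp(-2*Integral(1/asin(a), a))


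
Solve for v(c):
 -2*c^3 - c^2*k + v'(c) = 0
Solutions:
 v(c) = C1 + c^4/2 + c^3*k/3


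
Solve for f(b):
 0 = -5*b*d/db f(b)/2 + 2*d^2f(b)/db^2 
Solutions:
 f(b) = C1 + C2*erfi(sqrt(10)*b/4)


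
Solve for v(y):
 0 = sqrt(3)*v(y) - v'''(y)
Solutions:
 v(y) = C3*exp(3^(1/6)*y) + (C1*sin(3^(2/3)*y/2) + C2*cos(3^(2/3)*y/2))*exp(-3^(1/6)*y/2)


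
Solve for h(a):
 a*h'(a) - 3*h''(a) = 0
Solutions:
 h(a) = C1 + C2*erfi(sqrt(6)*a/6)


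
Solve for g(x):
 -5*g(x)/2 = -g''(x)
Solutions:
 g(x) = C1*exp(-sqrt(10)*x/2) + C2*exp(sqrt(10)*x/2)


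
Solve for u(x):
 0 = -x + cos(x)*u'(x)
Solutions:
 u(x) = C1 + Integral(x/cos(x), x)


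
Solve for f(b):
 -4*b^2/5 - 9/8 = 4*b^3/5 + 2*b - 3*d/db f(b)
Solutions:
 f(b) = C1 + b^4/15 + 4*b^3/45 + b^2/3 + 3*b/8


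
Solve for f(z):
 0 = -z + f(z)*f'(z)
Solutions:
 f(z) = -sqrt(C1 + z^2)
 f(z) = sqrt(C1 + z^2)


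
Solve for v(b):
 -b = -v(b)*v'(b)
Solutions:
 v(b) = -sqrt(C1 + b^2)
 v(b) = sqrt(C1 + b^2)


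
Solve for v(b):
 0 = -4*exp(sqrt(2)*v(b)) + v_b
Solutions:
 v(b) = sqrt(2)*(2*log(-1/(C1 + 4*b)) - log(2))/4


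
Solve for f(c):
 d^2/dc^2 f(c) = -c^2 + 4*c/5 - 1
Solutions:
 f(c) = C1 + C2*c - c^4/12 + 2*c^3/15 - c^2/2


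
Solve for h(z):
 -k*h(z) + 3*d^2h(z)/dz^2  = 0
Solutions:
 h(z) = C1*exp(-sqrt(3)*sqrt(k)*z/3) + C2*exp(sqrt(3)*sqrt(k)*z/3)


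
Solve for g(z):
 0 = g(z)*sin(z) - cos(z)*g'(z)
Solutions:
 g(z) = C1/cos(z)


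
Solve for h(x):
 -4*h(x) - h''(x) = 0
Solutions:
 h(x) = C1*sin(2*x) + C2*cos(2*x)


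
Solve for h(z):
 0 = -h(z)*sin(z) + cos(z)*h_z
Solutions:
 h(z) = C1/cos(z)


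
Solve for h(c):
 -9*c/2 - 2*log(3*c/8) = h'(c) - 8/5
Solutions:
 h(c) = C1 - 9*c^2/4 - 2*c*log(c) - 2*c*log(3) + 18*c/5 + 6*c*log(2)


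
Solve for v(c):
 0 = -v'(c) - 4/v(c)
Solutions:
 v(c) = -sqrt(C1 - 8*c)
 v(c) = sqrt(C1 - 8*c)


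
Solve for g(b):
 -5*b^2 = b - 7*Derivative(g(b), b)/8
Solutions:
 g(b) = C1 + 40*b^3/21 + 4*b^2/7


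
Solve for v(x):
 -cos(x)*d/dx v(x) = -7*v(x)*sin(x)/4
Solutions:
 v(x) = C1/cos(x)^(7/4)


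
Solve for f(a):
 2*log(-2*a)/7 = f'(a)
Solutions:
 f(a) = C1 + 2*a*log(-a)/7 + 2*a*(-1 + log(2))/7


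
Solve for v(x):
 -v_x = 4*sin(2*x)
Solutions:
 v(x) = C1 + 2*cos(2*x)


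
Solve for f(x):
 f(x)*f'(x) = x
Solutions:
 f(x) = -sqrt(C1 + x^2)
 f(x) = sqrt(C1 + x^2)


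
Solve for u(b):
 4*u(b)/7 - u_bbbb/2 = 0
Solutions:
 u(b) = C1*exp(-14^(3/4)*b/7) + C2*exp(14^(3/4)*b/7) + C3*sin(14^(3/4)*b/7) + C4*cos(14^(3/4)*b/7)


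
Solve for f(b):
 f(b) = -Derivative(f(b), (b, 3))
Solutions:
 f(b) = C3*exp(-b) + (C1*sin(sqrt(3)*b/2) + C2*cos(sqrt(3)*b/2))*exp(b/2)


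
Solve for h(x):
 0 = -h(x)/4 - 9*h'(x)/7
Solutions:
 h(x) = C1*exp(-7*x/36)


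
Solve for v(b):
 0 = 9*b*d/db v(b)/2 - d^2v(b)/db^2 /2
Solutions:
 v(b) = C1 + C2*erfi(3*sqrt(2)*b/2)


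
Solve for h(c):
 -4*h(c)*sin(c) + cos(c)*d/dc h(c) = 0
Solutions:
 h(c) = C1/cos(c)^4


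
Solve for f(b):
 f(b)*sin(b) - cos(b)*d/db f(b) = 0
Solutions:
 f(b) = C1/cos(b)


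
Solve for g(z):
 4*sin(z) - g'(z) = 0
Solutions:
 g(z) = C1 - 4*cos(z)


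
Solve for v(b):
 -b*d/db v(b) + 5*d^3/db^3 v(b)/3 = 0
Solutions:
 v(b) = C1 + Integral(C2*airyai(3^(1/3)*5^(2/3)*b/5) + C3*airybi(3^(1/3)*5^(2/3)*b/5), b)


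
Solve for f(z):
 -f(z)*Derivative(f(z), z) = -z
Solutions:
 f(z) = -sqrt(C1 + z^2)
 f(z) = sqrt(C1 + z^2)


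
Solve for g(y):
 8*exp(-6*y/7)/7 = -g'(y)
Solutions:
 g(y) = C1 + 4*exp(-6*y/7)/3


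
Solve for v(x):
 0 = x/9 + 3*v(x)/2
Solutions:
 v(x) = -2*x/27


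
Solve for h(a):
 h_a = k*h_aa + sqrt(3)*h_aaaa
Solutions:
 h(a) = C1 + C2*exp(a*(-2*6^(1/3)*k/(sqrt(4*sqrt(3)*k^3 + 81) + 9)^(1/3) + 2^(2/3)*3^(1/6)*(sqrt(4*sqrt(3)*k^3 + 81) + 9)^(1/3))/6) + C3*exp(a*(-16*sqrt(3)*k/((-2^(2/3)*3^(1/6) + 6^(2/3)*I)*(sqrt(4*sqrt(3)*k^3 + 81) + 9)^(1/3)) - 2^(2/3)*3^(1/6)*(sqrt(4*sqrt(3)*k^3 + 81) + 9)^(1/3) + 6^(2/3)*I*(sqrt(4*sqrt(3)*k^3 + 81) + 9)^(1/3))/12) + C4*exp(a*(16*sqrt(3)*k/((2^(2/3)*3^(1/6) + 6^(2/3)*I)*(sqrt(4*sqrt(3)*k^3 + 81) + 9)^(1/3)) - 2^(2/3)*3^(1/6)*(sqrt(4*sqrt(3)*k^3 + 81) + 9)^(1/3) - 6^(2/3)*I*(sqrt(4*sqrt(3)*k^3 + 81) + 9)^(1/3))/12)


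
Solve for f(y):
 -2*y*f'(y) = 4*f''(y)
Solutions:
 f(y) = C1 + C2*erf(y/2)


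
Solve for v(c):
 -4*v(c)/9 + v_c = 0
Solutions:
 v(c) = C1*exp(4*c/9)


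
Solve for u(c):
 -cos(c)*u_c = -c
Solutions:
 u(c) = C1 + Integral(c/cos(c), c)


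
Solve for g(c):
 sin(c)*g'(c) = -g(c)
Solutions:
 g(c) = C1*sqrt(cos(c) + 1)/sqrt(cos(c) - 1)


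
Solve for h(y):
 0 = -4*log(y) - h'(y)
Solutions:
 h(y) = C1 - 4*y*log(y) + 4*y


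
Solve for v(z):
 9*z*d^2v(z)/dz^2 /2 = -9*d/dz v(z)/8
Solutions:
 v(z) = C1 + C2*z^(3/4)


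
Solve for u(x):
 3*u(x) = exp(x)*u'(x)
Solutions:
 u(x) = C1*exp(-3*exp(-x))


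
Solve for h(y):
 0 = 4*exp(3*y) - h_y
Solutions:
 h(y) = C1 + 4*exp(3*y)/3


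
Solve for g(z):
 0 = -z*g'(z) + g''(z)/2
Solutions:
 g(z) = C1 + C2*erfi(z)


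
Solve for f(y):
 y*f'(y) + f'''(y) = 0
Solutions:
 f(y) = C1 + Integral(C2*airyai(-y) + C3*airybi(-y), y)


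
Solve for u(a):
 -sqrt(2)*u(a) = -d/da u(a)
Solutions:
 u(a) = C1*exp(sqrt(2)*a)


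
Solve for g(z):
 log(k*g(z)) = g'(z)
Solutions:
 li(k*g(z))/k = C1 + z


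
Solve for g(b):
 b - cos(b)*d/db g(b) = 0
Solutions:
 g(b) = C1 + Integral(b/cos(b), b)


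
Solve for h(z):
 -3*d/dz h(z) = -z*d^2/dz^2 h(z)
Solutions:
 h(z) = C1 + C2*z^4


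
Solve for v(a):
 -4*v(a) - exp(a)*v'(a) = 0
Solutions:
 v(a) = C1*exp(4*exp(-a))


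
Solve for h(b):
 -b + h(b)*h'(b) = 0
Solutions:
 h(b) = -sqrt(C1 + b^2)
 h(b) = sqrt(C1 + b^2)


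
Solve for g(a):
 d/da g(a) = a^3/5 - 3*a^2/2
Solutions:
 g(a) = C1 + a^4/20 - a^3/2


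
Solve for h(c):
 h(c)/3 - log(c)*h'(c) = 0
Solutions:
 h(c) = C1*exp(li(c)/3)


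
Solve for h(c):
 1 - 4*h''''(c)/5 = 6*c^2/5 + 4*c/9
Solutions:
 h(c) = C1 + C2*c + C3*c^2 + C4*c^3 - c^6/240 - c^5/216 + 5*c^4/96


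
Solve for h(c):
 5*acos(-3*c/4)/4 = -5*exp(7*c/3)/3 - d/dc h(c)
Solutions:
 h(c) = C1 - 5*c*acos(-3*c/4)/4 - 5*sqrt(16 - 9*c^2)/12 - 5*exp(7*c/3)/7


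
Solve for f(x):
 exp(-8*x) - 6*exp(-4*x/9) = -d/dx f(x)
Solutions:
 f(x) = C1 + exp(-8*x)/8 - 27*exp(-4*x/9)/2


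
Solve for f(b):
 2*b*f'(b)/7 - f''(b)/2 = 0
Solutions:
 f(b) = C1 + C2*erfi(sqrt(14)*b/7)


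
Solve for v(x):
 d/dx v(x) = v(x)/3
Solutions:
 v(x) = C1*exp(x/3)


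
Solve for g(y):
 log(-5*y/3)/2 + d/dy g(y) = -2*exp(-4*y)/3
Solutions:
 g(y) = C1 - y*log(-y)/2 + y*(-log(5) + 1 + log(3))/2 + exp(-4*y)/6


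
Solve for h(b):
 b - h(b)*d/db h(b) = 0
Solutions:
 h(b) = -sqrt(C1 + b^2)
 h(b) = sqrt(C1 + b^2)


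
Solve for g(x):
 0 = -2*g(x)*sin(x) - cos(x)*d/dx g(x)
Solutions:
 g(x) = C1*cos(x)^2


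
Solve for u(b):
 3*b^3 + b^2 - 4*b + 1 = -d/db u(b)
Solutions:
 u(b) = C1 - 3*b^4/4 - b^3/3 + 2*b^2 - b


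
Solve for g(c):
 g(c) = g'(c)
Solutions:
 g(c) = C1*exp(c)


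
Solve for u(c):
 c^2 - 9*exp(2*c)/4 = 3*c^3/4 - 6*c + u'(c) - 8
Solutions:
 u(c) = C1 - 3*c^4/16 + c^3/3 + 3*c^2 + 8*c - 9*exp(2*c)/8


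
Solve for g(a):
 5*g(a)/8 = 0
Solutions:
 g(a) = 0


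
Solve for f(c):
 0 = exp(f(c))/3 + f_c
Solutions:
 f(c) = log(1/(C1 + c)) + log(3)


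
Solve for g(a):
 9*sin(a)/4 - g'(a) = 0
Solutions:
 g(a) = C1 - 9*cos(a)/4


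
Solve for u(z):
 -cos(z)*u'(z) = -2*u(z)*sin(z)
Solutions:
 u(z) = C1/cos(z)^2


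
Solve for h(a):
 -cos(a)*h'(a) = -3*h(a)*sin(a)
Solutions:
 h(a) = C1/cos(a)^3


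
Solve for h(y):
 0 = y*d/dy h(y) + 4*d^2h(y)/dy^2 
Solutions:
 h(y) = C1 + C2*erf(sqrt(2)*y/4)


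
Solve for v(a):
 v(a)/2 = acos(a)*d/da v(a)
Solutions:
 v(a) = C1*exp(Integral(1/acos(a), a)/2)


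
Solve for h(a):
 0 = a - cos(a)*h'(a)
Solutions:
 h(a) = C1 + Integral(a/cos(a), a)


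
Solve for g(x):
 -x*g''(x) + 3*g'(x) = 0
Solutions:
 g(x) = C1 + C2*x^4


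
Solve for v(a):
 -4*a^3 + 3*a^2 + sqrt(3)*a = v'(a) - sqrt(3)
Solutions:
 v(a) = C1 - a^4 + a^3 + sqrt(3)*a^2/2 + sqrt(3)*a


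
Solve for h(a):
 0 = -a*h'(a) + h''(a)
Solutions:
 h(a) = C1 + C2*erfi(sqrt(2)*a/2)


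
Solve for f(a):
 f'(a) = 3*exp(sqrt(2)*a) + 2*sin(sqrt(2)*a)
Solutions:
 f(a) = C1 + 3*sqrt(2)*exp(sqrt(2)*a)/2 - sqrt(2)*cos(sqrt(2)*a)


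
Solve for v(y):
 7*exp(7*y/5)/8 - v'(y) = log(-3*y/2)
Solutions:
 v(y) = C1 - y*log(-y) + y*(-log(3) + log(2) + 1) + 5*exp(7*y/5)/8


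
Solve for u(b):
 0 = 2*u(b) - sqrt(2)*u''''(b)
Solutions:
 u(b) = C1*exp(-2^(1/8)*b) + C2*exp(2^(1/8)*b) + C3*sin(2^(1/8)*b) + C4*cos(2^(1/8)*b)


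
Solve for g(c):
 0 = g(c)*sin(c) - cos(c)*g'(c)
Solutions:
 g(c) = C1/cos(c)


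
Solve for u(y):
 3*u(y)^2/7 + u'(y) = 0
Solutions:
 u(y) = 7/(C1 + 3*y)


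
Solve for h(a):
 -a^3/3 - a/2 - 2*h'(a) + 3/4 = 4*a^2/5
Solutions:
 h(a) = C1 - a^4/24 - 2*a^3/15 - a^2/8 + 3*a/8


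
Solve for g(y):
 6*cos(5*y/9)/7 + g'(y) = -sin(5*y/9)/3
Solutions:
 g(y) = C1 - 54*sin(5*y/9)/35 + 3*cos(5*y/9)/5


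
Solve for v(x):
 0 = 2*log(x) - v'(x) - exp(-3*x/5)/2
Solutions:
 v(x) = C1 + 2*x*log(x) - 2*x + 5*exp(-3*x/5)/6


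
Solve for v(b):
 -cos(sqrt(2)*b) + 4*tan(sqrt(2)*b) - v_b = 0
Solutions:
 v(b) = C1 - 2*sqrt(2)*log(cos(sqrt(2)*b)) - sqrt(2)*sin(sqrt(2)*b)/2


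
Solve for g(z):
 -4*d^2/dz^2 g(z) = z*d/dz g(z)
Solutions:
 g(z) = C1 + C2*erf(sqrt(2)*z/4)


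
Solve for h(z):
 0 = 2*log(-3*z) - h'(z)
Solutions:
 h(z) = C1 + 2*z*log(-z) + 2*z*(-1 + log(3))


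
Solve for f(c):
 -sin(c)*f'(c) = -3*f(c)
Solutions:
 f(c) = C1*(cos(c) - 1)^(3/2)/(cos(c) + 1)^(3/2)


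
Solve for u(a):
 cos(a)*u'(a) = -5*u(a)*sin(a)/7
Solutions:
 u(a) = C1*cos(a)^(5/7)


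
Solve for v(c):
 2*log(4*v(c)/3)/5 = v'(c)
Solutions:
 -5*Integral(1/(log(_y) - log(3) + 2*log(2)), (_y, v(c)))/2 = C1 - c


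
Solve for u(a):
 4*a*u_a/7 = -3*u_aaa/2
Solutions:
 u(a) = C1 + Integral(C2*airyai(-2*21^(2/3)*a/21) + C3*airybi(-2*21^(2/3)*a/21), a)


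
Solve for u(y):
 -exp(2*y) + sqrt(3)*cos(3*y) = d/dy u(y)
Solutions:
 u(y) = C1 - exp(2*y)/2 + sqrt(3)*sin(3*y)/3


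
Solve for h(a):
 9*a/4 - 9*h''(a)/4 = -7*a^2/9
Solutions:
 h(a) = C1 + C2*a + 7*a^4/243 + a^3/6


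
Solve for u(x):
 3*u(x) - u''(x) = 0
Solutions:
 u(x) = C1*exp(-sqrt(3)*x) + C2*exp(sqrt(3)*x)


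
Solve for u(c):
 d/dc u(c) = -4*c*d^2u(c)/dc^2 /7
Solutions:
 u(c) = C1 + C2/c^(3/4)


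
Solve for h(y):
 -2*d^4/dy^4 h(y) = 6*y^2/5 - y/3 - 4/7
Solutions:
 h(y) = C1 + C2*y + C3*y^2 + C4*y^3 - y^6/600 + y^5/720 + y^4/84


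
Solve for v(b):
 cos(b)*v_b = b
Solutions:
 v(b) = C1 + Integral(b/cos(b), b)


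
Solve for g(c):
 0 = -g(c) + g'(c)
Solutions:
 g(c) = C1*exp(c)


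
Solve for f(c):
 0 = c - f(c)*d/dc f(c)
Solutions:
 f(c) = -sqrt(C1 + c^2)
 f(c) = sqrt(C1 + c^2)


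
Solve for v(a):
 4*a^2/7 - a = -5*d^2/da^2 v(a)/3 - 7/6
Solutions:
 v(a) = C1 + C2*a - a^4/35 + a^3/10 - 7*a^2/20


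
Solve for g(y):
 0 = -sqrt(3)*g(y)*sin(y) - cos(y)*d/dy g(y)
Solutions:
 g(y) = C1*cos(y)^(sqrt(3))


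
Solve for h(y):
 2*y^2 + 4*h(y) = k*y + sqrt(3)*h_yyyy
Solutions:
 h(y) = C1*exp(-sqrt(2)*3^(7/8)*y/3) + C2*exp(sqrt(2)*3^(7/8)*y/3) + C3*sin(sqrt(2)*3^(7/8)*y/3) + C4*cos(sqrt(2)*3^(7/8)*y/3) + k*y/4 - y^2/2


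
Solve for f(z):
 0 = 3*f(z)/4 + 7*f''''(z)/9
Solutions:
 f(z) = (C1*sin(21^(3/4)*z/14) + C2*cos(21^(3/4)*z/14))*exp(-21^(3/4)*z/14) + (C3*sin(21^(3/4)*z/14) + C4*cos(21^(3/4)*z/14))*exp(21^(3/4)*z/14)


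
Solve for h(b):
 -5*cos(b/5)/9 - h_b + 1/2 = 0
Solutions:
 h(b) = C1 + b/2 - 25*sin(b/5)/9


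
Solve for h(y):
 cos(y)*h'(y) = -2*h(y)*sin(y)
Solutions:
 h(y) = C1*cos(y)^2


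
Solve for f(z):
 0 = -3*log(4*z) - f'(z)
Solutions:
 f(z) = C1 - 3*z*log(z) - z*log(64) + 3*z


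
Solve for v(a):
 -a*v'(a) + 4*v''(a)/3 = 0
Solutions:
 v(a) = C1 + C2*erfi(sqrt(6)*a/4)


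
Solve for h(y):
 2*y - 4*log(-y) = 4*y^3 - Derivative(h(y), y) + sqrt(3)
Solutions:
 h(y) = C1 + y^4 - y^2 + 4*y*log(-y) + y*(-4 + sqrt(3))


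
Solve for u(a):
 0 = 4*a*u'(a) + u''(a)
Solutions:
 u(a) = C1 + C2*erf(sqrt(2)*a)


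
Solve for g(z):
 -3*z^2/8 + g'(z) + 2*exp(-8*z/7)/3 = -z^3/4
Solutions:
 g(z) = C1 - z^4/16 + z^3/8 + 7*exp(-8*z/7)/12


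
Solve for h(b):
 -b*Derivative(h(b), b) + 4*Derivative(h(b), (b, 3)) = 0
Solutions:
 h(b) = C1 + Integral(C2*airyai(2^(1/3)*b/2) + C3*airybi(2^(1/3)*b/2), b)


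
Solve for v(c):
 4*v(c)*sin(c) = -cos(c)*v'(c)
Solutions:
 v(c) = C1*cos(c)^4


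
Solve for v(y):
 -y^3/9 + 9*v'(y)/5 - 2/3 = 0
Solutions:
 v(y) = C1 + 5*y^4/324 + 10*y/27


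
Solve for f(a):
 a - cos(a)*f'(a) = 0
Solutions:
 f(a) = C1 + Integral(a/cos(a), a)


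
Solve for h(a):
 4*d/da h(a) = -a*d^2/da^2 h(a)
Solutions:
 h(a) = C1 + C2/a^3


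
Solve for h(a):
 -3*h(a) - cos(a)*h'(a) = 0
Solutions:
 h(a) = C1*(sin(a) - 1)^(3/2)/(sin(a) + 1)^(3/2)


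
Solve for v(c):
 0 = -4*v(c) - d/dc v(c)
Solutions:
 v(c) = C1*exp(-4*c)


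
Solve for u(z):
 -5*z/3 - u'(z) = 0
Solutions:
 u(z) = C1 - 5*z^2/6


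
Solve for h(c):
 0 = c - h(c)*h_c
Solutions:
 h(c) = -sqrt(C1 + c^2)
 h(c) = sqrt(C1 + c^2)


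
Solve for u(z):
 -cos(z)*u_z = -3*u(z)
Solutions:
 u(z) = C1*(sin(z) + 1)^(3/2)/(sin(z) - 1)^(3/2)


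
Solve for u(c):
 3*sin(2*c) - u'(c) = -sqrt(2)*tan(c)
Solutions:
 u(c) = C1 - sqrt(2)*log(cos(c)) - 3*cos(2*c)/2


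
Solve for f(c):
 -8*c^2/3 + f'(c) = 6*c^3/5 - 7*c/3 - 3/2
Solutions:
 f(c) = C1 + 3*c^4/10 + 8*c^3/9 - 7*c^2/6 - 3*c/2


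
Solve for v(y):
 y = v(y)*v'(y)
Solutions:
 v(y) = -sqrt(C1 + y^2)
 v(y) = sqrt(C1 + y^2)


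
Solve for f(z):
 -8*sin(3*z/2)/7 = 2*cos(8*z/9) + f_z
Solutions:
 f(z) = C1 - 9*sin(8*z/9)/4 + 16*cos(3*z/2)/21


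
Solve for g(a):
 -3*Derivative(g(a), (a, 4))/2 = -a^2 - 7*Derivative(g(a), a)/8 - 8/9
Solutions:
 g(a) = C1 + C4*exp(126^(1/3)*a/6) - 8*a^3/21 - 64*a/63 + (C2*sin(14^(1/3)*3^(1/6)*a/4) + C3*cos(14^(1/3)*3^(1/6)*a/4))*exp(-126^(1/3)*a/12)


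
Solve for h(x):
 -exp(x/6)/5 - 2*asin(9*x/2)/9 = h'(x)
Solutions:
 h(x) = C1 - 2*x*asin(9*x/2)/9 - 2*sqrt(4 - 81*x^2)/81 - 6*exp(x/6)/5


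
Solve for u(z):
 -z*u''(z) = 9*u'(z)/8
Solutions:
 u(z) = C1 + C2/z^(1/8)


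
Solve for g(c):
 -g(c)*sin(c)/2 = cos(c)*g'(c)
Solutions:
 g(c) = C1*sqrt(cos(c))


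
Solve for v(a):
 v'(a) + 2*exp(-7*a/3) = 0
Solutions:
 v(a) = C1 + 6*exp(-7*a/3)/7


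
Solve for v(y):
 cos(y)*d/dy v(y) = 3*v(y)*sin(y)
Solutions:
 v(y) = C1/cos(y)^3


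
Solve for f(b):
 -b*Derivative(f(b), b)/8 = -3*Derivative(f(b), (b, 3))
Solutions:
 f(b) = C1 + Integral(C2*airyai(3^(2/3)*b/6) + C3*airybi(3^(2/3)*b/6), b)


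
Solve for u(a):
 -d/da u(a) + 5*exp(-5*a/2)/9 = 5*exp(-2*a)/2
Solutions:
 u(a) = C1 + 5*exp(-2*a)/4 - 2*exp(-5*a/2)/9


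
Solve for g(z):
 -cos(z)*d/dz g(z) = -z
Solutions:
 g(z) = C1 + Integral(z/cos(z), z)


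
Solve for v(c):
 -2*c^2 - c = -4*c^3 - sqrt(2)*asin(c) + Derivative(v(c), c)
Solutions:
 v(c) = C1 + c^4 - 2*c^3/3 - c^2/2 + sqrt(2)*(c*asin(c) + sqrt(1 - c^2))


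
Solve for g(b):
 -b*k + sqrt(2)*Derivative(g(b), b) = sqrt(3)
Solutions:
 g(b) = C1 + sqrt(2)*b^2*k/4 + sqrt(6)*b/2


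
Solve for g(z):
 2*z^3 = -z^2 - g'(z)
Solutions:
 g(z) = C1 - z^4/2 - z^3/3


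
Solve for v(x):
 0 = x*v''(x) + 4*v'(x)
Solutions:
 v(x) = C1 + C2/x^3


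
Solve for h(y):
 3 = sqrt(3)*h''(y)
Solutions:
 h(y) = C1 + C2*y + sqrt(3)*y^2/2


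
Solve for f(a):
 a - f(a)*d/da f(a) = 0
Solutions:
 f(a) = -sqrt(C1 + a^2)
 f(a) = sqrt(C1 + a^2)


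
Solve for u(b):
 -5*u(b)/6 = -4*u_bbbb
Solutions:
 u(b) = C1*exp(-270^(1/4)*b/6) + C2*exp(270^(1/4)*b/6) + C3*sin(270^(1/4)*b/6) + C4*cos(270^(1/4)*b/6)


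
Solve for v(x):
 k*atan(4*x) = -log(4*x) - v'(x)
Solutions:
 v(x) = C1 - k*(x*atan(4*x) - log(16*x^2 + 1)/8) - x*log(x) - 2*x*log(2) + x


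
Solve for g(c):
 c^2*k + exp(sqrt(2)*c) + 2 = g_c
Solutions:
 g(c) = C1 + c^3*k/3 + 2*c + sqrt(2)*exp(sqrt(2)*c)/2


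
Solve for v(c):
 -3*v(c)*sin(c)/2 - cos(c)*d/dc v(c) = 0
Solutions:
 v(c) = C1*cos(c)^(3/2)


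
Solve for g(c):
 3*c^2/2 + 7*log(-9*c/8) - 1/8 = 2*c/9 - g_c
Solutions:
 g(c) = C1 - c^3/2 + c^2/9 - 7*c*log(-c) + c*(-14*log(3) + 57/8 + 21*log(2))


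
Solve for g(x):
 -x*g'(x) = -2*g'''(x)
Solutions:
 g(x) = C1 + Integral(C2*airyai(2^(2/3)*x/2) + C3*airybi(2^(2/3)*x/2), x)


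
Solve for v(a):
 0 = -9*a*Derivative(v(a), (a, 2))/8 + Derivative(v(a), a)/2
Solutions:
 v(a) = C1 + C2*a^(13/9)


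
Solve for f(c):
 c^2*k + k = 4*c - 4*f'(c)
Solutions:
 f(c) = C1 - c^3*k/12 + c^2/2 - c*k/4


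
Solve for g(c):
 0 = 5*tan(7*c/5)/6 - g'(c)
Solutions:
 g(c) = C1 - 25*log(cos(7*c/5))/42


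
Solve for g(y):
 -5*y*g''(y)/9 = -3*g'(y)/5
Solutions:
 g(y) = C1 + C2*y^(52/25)


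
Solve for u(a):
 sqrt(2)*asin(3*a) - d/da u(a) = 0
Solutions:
 u(a) = C1 + sqrt(2)*(a*asin(3*a) + sqrt(1 - 9*a^2)/3)


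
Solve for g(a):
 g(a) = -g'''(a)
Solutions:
 g(a) = C3*exp(-a) + (C1*sin(sqrt(3)*a/2) + C2*cos(sqrt(3)*a/2))*exp(a/2)


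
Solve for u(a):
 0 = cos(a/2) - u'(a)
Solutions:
 u(a) = C1 + 2*sin(a/2)


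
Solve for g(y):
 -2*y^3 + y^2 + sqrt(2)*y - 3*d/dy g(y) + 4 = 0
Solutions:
 g(y) = C1 - y^4/6 + y^3/9 + sqrt(2)*y^2/6 + 4*y/3


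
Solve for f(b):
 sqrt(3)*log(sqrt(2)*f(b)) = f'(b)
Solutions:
 -2*sqrt(3)*Integral(1/(2*log(_y) + log(2)), (_y, f(b)))/3 = C1 - b


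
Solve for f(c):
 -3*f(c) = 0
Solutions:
 f(c) = 0


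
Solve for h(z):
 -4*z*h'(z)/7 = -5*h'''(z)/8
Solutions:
 h(z) = C1 + Integral(C2*airyai(2*70^(2/3)*z/35) + C3*airybi(2*70^(2/3)*z/35), z)


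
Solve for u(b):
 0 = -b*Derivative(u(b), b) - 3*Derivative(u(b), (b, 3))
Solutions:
 u(b) = C1 + Integral(C2*airyai(-3^(2/3)*b/3) + C3*airybi(-3^(2/3)*b/3), b)


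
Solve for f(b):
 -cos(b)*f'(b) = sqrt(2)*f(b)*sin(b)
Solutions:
 f(b) = C1*cos(b)^(sqrt(2))


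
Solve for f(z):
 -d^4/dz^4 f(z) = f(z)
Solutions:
 f(z) = (C1*sin(sqrt(2)*z/2) + C2*cos(sqrt(2)*z/2))*exp(-sqrt(2)*z/2) + (C3*sin(sqrt(2)*z/2) + C4*cos(sqrt(2)*z/2))*exp(sqrt(2)*z/2)


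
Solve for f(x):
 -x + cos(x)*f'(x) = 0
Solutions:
 f(x) = C1 + Integral(x/cos(x), x)


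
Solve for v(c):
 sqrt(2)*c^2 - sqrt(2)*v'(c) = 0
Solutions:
 v(c) = C1 + c^3/3


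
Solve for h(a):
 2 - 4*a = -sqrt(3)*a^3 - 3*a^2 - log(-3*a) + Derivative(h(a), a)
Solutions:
 h(a) = C1 + sqrt(3)*a^4/4 + a^3 - 2*a^2 + a*log(-a) + a*(1 + log(3))


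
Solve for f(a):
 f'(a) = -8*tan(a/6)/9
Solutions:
 f(a) = C1 + 16*log(cos(a/6))/3


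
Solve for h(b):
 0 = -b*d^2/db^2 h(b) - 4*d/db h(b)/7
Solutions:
 h(b) = C1 + C2*b^(3/7)


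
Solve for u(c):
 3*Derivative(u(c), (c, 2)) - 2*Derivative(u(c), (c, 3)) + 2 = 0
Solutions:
 u(c) = C1 + C2*c + C3*exp(3*c/2) - c^2/3


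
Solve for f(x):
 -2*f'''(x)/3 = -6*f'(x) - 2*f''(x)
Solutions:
 f(x) = C1 + C2*exp(3*x*(1 - sqrt(5))/2) + C3*exp(3*x*(1 + sqrt(5))/2)


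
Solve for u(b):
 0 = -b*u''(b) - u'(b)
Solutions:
 u(b) = C1 + C2*log(b)


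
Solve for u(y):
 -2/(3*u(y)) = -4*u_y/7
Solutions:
 u(y) = -sqrt(C1 + 21*y)/3
 u(y) = sqrt(C1 + 21*y)/3


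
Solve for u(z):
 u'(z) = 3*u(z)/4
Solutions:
 u(z) = C1*exp(3*z/4)


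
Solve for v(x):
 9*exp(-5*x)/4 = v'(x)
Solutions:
 v(x) = C1 - 9*exp(-5*x)/20


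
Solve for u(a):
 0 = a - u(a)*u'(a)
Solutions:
 u(a) = -sqrt(C1 + a^2)
 u(a) = sqrt(C1 + a^2)


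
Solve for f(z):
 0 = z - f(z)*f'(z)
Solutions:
 f(z) = -sqrt(C1 + z^2)
 f(z) = sqrt(C1 + z^2)


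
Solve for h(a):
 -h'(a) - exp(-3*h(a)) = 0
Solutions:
 h(a) = log(C1 - 3*a)/3
 h(a) = log((-3^(1/3) - 3^(5/6)*I)*(C1 - a)^(1/3)/2)
 h(a) = log((-3^(1/3) + 3^(5/6)*I)*(C1 - a)^(1/3)/2)


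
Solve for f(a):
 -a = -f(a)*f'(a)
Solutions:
 f(a) = -sqrt(C1 + a^2)
 f(a) = sqrt(C1 + a^2)


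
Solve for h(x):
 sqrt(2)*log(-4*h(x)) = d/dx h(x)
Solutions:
 -sqrt(2)*Integral(1/(log(-_y) + 2*log(2)), (_y, h(x)))/2 = C1 - x


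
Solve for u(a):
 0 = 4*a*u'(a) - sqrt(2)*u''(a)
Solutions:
 u(a) = C1 + C2*erfi(2^(1/4)*a)


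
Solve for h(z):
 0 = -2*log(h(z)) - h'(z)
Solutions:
 li(h(z)) = C1 - 2*z


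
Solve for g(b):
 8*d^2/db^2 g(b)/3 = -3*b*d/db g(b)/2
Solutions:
 g(b) = C1 + C2*erf(3*sqrt(2)*b/8)


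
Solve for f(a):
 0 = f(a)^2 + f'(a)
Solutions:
 f(a) = 1/(C1 + a)


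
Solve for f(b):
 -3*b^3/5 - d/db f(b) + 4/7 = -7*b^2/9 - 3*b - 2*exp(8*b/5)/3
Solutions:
 f(b) = C1 - 3*b^4/20 + 7*b^3/27 + 3*b^2/2 + 4*b/7 + 5*exp(8*b/5)/12


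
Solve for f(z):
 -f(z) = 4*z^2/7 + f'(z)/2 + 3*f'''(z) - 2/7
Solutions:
 f(z) = C1*exp(-2^(1/3)*z*(-(18 + sqrt(326))^(1/3) + 2^(1/3)/(18 + sqrt(326))^(1/3))/12)*sin(2^(1/3)*sqrt(3)*z*(2^(1/3)/(18 + sqrt(326))^(1/3) + (18 + sqrt(326))^(1/3))/12) + C2*exp(-2^(1/3)*z*(-(18 + sqrt(326))^(1/3) + 2^(1/3)/(18 + sqrt(326))^(1/3))/12)*cos(2^(1/3)*sqrt(3)*z*(2^(1/3)/(18 + sqrt(326))^(1/3) + (18 + sqrt(326))^(1/3))/12) + C3*exp(2^(1/3)*z*(-(18 + sqrt(326))^(1/3) + 2^(1/3)/(18 + sqrt(326))^(1/3))/6) - 4*z^2/7 + 4*z/7


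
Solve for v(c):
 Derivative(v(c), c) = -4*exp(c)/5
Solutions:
 v(c) = C1 - 4*exp(c)/5


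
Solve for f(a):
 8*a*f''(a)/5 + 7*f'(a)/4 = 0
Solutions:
 f(a) = C1 + C2/a^(3/32)


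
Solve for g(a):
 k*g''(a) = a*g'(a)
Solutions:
 g(a) = C1 + C2*erf(sqrt(2)*a*sqrt(-1/k)/2)/sqrt(-1/k)


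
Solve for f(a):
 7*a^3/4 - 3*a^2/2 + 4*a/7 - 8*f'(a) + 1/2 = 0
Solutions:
 f(a) = C1 + 7*a^4/128 - a^3/16 + a^2/28 + a/16


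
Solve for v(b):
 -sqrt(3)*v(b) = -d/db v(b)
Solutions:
 v(b) = C1*exp(sqrt(3)*b)


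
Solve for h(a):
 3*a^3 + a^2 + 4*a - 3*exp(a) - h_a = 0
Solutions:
 h(a) = C1 + 3*a^4/4 + a^3/3 + 2*a^2 - 3*exp(a)


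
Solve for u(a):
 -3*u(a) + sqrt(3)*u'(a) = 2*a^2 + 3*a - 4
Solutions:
 u(a) = C1*exp(sqrt(3)*a) - 2*a^2/3 - a - 4*sqrt(3)*a/9 - sqrt(3)/3 + 8/9
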